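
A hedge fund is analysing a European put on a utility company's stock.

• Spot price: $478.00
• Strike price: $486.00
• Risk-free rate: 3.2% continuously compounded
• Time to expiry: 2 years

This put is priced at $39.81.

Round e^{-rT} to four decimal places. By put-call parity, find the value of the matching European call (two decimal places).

exp(−rT) = exp(−0.032·2) = 0.9380
Put-call parity: C − P = S − K·e^(−rT) = 478 − 486·0.9380 = 478 − 455.8680 = 22.1320
C = P + (C − P) = 39.81 + (22.1320) = 61.9420

$61.94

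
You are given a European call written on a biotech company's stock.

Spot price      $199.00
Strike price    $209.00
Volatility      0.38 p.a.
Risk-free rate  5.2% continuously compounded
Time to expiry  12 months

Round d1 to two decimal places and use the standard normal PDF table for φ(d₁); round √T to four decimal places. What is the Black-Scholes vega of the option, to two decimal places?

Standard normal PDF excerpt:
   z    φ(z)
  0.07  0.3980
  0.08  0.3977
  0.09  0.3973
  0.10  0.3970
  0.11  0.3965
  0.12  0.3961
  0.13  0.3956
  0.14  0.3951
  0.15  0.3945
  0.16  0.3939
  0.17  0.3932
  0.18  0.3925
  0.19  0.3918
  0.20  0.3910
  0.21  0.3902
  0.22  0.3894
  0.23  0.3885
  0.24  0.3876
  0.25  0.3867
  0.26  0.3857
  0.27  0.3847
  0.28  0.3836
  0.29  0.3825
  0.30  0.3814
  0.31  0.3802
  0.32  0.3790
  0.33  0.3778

σ√T = 0.38·√1 = 0.3800
d₁ = [ln(199/209) + (0.052 + 0.38²/2)·1] / 0.3800 = [-0.0490 + 0.1242] / 0.3800 = 0.1978 ≈ 0.20
√T = √1 = 1.0000
φ(d₁) = φ(0.20) = 0.3910
vega = S·φ(d₁)·√T = 199·0.3910·1.0000 = 77.8090

77.81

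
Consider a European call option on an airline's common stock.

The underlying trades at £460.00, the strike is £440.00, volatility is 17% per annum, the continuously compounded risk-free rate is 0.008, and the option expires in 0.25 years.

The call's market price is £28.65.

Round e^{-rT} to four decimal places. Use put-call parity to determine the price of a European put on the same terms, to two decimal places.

£7.77

exp(−rT) = exp(−0.008·0.25) = 0.9980
Put-call parity: C − P = S − K·e^(−rT) = 460 − 440·0.9980 = 460 − 439.1200 = 20.8800
P = C − (C − P) = 28.65 − (20.8800) = 7.7700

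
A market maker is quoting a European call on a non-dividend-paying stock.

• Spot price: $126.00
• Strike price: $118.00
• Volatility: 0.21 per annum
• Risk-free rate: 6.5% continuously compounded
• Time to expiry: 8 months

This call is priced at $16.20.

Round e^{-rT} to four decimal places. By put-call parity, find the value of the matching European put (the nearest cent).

exp(−rT) = exp(−0.065·0.6667) = 0.9576
Put-call parity: C − P = S − K·e^(−rT) = 126 − 118·0.9576 = 126 − 112.9968 = 13.0032
P = C − (C − P) = 16.20 − (13.0032) = 3.1968

$3.20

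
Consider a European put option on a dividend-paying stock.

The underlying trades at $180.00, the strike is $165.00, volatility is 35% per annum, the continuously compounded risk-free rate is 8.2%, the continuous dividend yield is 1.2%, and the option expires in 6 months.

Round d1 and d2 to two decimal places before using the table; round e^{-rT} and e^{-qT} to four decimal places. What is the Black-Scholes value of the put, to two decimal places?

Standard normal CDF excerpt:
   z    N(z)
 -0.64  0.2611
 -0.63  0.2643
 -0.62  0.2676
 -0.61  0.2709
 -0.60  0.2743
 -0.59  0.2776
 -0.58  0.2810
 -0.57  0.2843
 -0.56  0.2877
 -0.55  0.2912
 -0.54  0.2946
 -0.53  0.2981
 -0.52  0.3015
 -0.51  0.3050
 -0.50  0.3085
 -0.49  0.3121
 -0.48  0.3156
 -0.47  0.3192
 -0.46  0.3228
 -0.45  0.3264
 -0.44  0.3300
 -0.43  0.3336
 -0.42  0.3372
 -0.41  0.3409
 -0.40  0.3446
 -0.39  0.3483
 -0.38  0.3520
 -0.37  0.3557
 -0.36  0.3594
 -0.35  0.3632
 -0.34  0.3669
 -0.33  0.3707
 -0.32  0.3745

σ√T = 0.35·√0.5 = 0.2475
ln(S/K) + (r − q + σ²/2)T = ln(180/165) + (0.082 − 0.012 + 0.35²/2)·0.5 = 0.0870 + 0.0656 = 0.1526
d₁ = 0.1526 / 0.2475 = 0.6167 ⇒ 0.62
d₂ = d₁ − σ√T = 0.6167 − 0.2475 = 0.3693 ⇒ 0.37
e^(−qT) = e^(−0.012·0.5) = 0.9940;  e^(−rT) = e^(−0.082·0.5) = 0.9598
P = 165·0.9598·N(-0.37) − 180·0.9940·N(-0.62) = 165·0.9598·0.3557 − 180·0.9940·0.2676 = 56.3311 − 47.8790 = 8.4521

$8.45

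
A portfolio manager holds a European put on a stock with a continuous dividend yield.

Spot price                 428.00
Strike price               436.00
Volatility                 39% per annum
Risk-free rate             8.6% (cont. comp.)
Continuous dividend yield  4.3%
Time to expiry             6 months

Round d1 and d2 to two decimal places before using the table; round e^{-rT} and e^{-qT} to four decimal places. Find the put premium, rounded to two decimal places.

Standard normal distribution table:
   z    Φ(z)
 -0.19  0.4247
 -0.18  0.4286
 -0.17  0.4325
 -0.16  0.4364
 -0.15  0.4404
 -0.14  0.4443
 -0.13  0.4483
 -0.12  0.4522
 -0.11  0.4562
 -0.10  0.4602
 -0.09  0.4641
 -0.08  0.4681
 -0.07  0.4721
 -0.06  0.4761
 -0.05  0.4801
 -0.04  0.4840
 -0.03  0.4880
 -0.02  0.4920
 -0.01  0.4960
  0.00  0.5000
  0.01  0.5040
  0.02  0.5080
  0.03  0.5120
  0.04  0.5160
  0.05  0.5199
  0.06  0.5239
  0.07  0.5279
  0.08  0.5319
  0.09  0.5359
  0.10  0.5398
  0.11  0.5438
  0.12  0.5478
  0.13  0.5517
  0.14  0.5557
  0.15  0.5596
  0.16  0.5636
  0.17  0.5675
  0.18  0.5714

45.94

σ√T = 0.39 × 0.7071 = 0.2758
ln(S/K) + (r − q + σ²/2)T = ln(428/436) + (0.086 − 0.043 + 0.39²/2)·0.5 = -0.0185 + 0.0595 = 0.0410
d₁ = 0.0410 / 0.2758 = 0.1487 ⇒ 0.15
d₂ = d₁ − σ√T = 0.1487 − 0.2758 = -0.1271 ⇒ -0.13
e^(−qT) = e^(−0.043·0.5) = 0.9787;  e^(−rT) = e^(−0.086·0.5) = 0.9579
P = 436·0.9579·N(0.13) − 428·0.9787·N(-0.15) = 436·0.9579·0.5517 − 428·0.9787·0.4404 = 230.4144 − 184.4763 = 45.9381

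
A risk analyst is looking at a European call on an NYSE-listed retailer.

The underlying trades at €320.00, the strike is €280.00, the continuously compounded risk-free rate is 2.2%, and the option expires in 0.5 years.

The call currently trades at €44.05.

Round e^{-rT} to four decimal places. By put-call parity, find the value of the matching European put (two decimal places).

€1.00

e^(−rT) = e^(−0.022·0.5) = 0.9891
Put-call parity: C − P = S − K·e^(−rT) = 320 − 280·0.9891 = 320 − 276.9480 = 43.0520
P = C − (C − P) = 44.05 − (43.0520) = 0.9980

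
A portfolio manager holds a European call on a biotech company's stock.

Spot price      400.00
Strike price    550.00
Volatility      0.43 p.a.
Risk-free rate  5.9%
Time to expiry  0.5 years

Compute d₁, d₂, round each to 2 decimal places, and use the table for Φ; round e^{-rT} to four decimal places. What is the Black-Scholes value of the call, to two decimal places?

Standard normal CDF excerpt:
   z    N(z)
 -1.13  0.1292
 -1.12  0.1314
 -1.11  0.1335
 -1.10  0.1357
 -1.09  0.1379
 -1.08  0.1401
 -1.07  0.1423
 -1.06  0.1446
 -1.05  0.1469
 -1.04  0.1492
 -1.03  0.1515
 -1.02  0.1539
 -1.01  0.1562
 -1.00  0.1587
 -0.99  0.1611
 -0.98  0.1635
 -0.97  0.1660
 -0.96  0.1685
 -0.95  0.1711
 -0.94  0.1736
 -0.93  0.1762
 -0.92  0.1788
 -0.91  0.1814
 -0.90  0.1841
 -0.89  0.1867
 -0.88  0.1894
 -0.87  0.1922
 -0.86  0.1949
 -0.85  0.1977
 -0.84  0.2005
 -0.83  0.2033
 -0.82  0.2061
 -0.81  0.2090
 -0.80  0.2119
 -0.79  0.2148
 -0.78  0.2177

T = 0.5;  σ√T = 0.3041
d₁ = [ln(400/550) + (0.059 + 0.43²/2)·0.5] / 0.3041 = [-0.3185 + 0.0757] / 0.3041 = -0.7983 ⇒ -0.80
d₂ = d₁ − σ√T = -0.7983 − 0.3041 = -1.1024 ⇒ -1.10
exp(−rT) = exp(−0.059·0.5) = 0.9709
N(d₁) = N(-0.80) = 0.2119;  N(d₂) = N(-1.10) = 0.1357
C = 400·0.2119 − 550·0.9709·0.1357 = 84.7600 − 72.4631 = 12.2969

12.30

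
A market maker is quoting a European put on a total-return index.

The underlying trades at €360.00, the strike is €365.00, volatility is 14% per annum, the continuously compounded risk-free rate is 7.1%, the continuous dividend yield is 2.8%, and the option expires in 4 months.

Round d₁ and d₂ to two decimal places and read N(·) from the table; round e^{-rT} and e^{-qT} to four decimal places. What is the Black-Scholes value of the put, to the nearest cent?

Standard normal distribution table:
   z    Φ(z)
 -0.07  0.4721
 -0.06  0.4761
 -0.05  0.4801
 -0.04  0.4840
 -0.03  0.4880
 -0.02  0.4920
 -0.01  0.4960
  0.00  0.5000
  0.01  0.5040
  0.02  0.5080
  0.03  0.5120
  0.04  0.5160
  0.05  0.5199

σ√T = 0.14 × 0.5774 = 0.0808
d₁ = [ln(360/365) + (0.071 − 0.028 + 0.14²/2)·0.3333] / 0.0808 = [-0.0138 + 0.0176] / 0.0808 = 0.0471 → 0.05
d₂ = d₁ − σ√T = 0.0471 − 0.0808 = -0.0337 → -0.03
exp(−qT) = exp(−0.028·0.3333) = 0.9907;  exp(−rT) = exp(−0.071·0.3333) = 0.9766
N(−d₂) = N(0.03) = 0.5120;  N(−d₁) = N(-0.05) = 0.4801
P = 365·0.9766·0.5120 − 360·0.9907·0.4801 = 182.5070 − 171.2286 = 11.2784

€11.28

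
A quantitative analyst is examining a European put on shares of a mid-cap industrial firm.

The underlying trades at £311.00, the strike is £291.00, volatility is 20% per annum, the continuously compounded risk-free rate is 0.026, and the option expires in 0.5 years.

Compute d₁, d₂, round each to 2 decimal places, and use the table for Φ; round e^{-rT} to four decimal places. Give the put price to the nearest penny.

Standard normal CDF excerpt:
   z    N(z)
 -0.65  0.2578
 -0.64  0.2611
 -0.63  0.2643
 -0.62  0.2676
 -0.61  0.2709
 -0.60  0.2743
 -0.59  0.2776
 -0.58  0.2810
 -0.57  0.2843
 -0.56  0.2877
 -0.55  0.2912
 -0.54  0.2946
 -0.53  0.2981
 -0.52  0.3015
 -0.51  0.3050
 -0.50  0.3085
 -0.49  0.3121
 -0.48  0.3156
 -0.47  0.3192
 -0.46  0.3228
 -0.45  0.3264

£7.45

σ√T = 0.2·√0.5 = 0.1414
d₁ = [ln(311/291) + (0.026 + 0.2²/2)·0.5] / 0.1414 = [0.0665 + 0.0230] / 0.1414 = 0.6326 which rounds to 0.63
d₂ = d₁ − σ√T = 0.6326 − 0.1414 = 0.4912 which rounds to 0.49
exp(−rT) = exp(−0.026·0.5) = 0.9871
P = 291·0.9871·N(-0.49) − 311·N(-0.63) = 291·0.9871·0.3121 − 311·0.2643 = 89.6495 − 82.1973 = 7.4522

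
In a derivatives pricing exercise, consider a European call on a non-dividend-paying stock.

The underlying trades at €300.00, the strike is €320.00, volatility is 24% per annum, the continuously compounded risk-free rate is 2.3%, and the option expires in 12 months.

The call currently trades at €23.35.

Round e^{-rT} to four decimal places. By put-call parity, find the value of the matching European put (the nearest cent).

e^(−rT) = e^(−0.023·1) = 0.9773
Put-call parity: C − P = S − K·e^(−rT) = 300 − 320·0.9773 = 300 − 312.7360 = -12.7360
P = C − (C − P) = 23.35 − (-12.7360) = 36.0860

€36.09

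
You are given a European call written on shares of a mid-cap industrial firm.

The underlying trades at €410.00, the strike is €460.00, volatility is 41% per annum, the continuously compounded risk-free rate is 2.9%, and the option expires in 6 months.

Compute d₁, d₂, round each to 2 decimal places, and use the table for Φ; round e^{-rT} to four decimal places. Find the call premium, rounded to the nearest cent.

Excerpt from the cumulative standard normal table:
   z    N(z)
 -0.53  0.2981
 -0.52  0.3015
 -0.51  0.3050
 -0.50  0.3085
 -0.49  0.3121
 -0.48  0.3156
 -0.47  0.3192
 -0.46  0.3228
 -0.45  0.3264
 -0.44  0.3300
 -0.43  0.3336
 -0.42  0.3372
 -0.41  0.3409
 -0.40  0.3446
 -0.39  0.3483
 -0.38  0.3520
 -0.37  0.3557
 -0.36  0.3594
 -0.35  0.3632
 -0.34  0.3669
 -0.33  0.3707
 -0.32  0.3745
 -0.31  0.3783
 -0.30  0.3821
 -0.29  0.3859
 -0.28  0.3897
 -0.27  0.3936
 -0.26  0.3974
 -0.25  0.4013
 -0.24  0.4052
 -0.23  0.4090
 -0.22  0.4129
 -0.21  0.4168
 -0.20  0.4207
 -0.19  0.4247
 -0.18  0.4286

σ√T = 0.41·√0.5 = 0.2899
d₁ = [ln(410/460) + (0.029 + 0.41²/2)·0.5] / 0.2899 = [-0.1151 + 0.0565] / 0.2899 = -0.2019 ⇒ -0.20
d₂ = d₁ − σ√T = -0.2019 − 0.2899 = -0.4919 ⇒ -0.49
exp(−rT) = exp(−0.029·0.5) = 0.9856
N(d₁) = N(-0.20) = 0.4207;  N(d₂) = N(-0.49) = 0.3121
C = 410·0.4207 − 460·0.9856·0.3121 = 172.4870 − 141.4986 = 30.9884

€30.99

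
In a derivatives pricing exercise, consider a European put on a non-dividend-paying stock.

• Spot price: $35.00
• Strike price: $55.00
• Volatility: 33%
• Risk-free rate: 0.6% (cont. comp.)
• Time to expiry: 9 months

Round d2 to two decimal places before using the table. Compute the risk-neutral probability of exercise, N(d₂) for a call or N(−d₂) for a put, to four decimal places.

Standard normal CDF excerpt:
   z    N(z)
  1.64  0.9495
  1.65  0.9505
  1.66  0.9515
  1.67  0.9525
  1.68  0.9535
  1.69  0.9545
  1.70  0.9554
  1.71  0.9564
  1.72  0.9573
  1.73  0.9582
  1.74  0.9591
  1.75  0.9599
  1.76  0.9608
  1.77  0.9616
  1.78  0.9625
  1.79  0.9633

T = 0.75;  σ√T = 0.2858
d₁ = [ln(35/55) + (0.006 + 0.33²/2)·0.75] / 0.2858 = [-0.4520 + 0.0453] / 0.2858 = -1.4229 ⇒ -1.42
d₂ = d₁ − σ√T = -1.4229 − 0.2858 = -1.7087 ⇒ -1.71
Pr(exercise) under Q = N(−d₂) = N(1.71) = 0.9564

0.9564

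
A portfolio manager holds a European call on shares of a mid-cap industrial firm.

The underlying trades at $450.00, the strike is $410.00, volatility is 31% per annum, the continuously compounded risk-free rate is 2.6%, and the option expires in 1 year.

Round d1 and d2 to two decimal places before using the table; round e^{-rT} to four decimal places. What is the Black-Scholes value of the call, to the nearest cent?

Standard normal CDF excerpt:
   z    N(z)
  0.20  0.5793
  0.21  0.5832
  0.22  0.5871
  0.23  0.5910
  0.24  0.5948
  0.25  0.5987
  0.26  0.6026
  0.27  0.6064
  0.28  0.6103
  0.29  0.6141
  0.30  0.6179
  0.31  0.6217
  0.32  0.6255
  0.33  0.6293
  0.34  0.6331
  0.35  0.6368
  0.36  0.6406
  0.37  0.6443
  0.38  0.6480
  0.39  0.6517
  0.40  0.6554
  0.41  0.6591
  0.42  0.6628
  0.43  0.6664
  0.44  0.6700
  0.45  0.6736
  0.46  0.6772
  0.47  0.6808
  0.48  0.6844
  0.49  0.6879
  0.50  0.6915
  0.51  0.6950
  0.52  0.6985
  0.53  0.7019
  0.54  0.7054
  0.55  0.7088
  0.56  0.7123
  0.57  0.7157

$81.35

σ√T = 0.31 × 1.0000 = 0.3100
d₁ = [ln(450/410) + (0.026 + 0.31²/2)·1] / 0.3100 = [0.0931 + 0.0741] / 0.3100 = 0.5392 ≈ 0.54
d₂ = d₁ − σ√T = 0.5392 − 0.3100 = 0.2292 ≈ 0.23
e^(−rT) = e^(−0.026·1) = 0.9743
N(d₁) = N(0.54) = 0.7054;  N(d₂) = N(0.23) = 0.5910
C = 450·0.7054 − 410·0.9743·0.5910 = 317.4300 − 236.0826 = 81.3474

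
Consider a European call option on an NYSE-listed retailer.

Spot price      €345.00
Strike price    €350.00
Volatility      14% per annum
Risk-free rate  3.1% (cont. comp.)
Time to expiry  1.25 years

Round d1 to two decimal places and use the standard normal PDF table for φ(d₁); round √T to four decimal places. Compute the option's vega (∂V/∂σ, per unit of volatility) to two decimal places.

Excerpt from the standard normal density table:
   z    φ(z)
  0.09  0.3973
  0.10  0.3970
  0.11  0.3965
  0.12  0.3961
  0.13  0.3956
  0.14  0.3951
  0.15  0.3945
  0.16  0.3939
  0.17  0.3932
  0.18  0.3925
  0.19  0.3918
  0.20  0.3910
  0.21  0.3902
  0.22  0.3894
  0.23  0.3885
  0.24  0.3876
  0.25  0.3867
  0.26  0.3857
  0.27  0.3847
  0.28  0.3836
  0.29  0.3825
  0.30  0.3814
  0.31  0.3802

T = 1.25;  σ√T = 0.1565
d₁ = [ln(345/350) + (0.031 + 0.14²/2)·1.25] / 0.1565 = [-0.0144 + 0.0510] / 0.1565 = 0.2339 ≈ 0.23
√T = √1.25 = 1.1180
φ(d₁) = φ(0.23) = 0.3885
vega = S·φ(d₁)·√T = 345·0.3885·1.1180 = 149.8483
(Call and put vega coincide under Black-Scholes.)

149.85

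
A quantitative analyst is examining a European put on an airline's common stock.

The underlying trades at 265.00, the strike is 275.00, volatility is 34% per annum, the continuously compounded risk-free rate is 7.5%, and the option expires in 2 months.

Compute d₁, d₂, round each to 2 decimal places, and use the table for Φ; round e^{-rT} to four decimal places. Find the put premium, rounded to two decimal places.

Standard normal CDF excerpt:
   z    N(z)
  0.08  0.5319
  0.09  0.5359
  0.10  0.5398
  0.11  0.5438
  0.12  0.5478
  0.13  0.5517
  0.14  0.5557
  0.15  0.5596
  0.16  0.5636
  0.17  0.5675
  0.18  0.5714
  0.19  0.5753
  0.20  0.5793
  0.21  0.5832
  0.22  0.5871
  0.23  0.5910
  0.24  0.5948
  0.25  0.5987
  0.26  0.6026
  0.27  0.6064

σ√T = 0.34 × 0.4082 = 0.1388
d₁ = [ln(265/275) + (0.075 + 0.34²/2)·0.1667] / 0.1388 = [-0.0370 + 0.0221] / 0.1388 = -0.1074 → -0.11
d₂ = d₁ − σ√T = -0.1074 − 0.1388 = -0.2462 → -0.25
e^(−rT) = e^(−0.075·0.1667) = 0.9876
N(−d₂) = N(0.25) = 0.5987;  N(−d₁) = N(0.11) = 0.5438
P = 275·0.9876·0.5987 − 265·0.5438 = 162.6009 − 144.1070 = 18.4939

18.49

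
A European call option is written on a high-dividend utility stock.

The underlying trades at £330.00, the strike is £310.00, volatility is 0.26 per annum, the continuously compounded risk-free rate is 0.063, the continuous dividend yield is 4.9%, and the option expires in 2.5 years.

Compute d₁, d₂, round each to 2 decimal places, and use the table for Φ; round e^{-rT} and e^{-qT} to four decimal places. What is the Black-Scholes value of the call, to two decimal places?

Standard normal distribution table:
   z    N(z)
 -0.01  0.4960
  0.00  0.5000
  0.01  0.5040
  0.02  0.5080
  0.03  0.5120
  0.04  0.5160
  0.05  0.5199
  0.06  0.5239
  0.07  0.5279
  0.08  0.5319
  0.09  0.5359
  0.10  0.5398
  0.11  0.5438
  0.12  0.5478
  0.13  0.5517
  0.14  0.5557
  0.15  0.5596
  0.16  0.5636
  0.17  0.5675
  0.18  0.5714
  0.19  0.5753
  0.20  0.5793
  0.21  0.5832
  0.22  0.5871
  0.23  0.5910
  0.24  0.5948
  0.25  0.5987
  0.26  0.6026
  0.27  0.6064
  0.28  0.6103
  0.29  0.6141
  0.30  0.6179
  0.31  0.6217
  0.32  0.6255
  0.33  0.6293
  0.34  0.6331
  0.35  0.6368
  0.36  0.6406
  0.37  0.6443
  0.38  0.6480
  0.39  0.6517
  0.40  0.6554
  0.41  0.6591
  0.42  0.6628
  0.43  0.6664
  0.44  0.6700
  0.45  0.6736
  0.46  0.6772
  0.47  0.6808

£60.01

T = 2.5;  σ√T = 0.4111
d₁ = [ln(330/310) + (0.063 − 0.049 + 0.26²/2)·2.5] / 0.4111 = [0.0625 + 0.1195] / 0.4111 = 0.4428 → 0.44
d₂ = d₁ − σ√T = 0.4428 − 0.4111 = 0.0317 → 0.03
exp(−qT) = exp(−0.049·2.5) = 0.8847;  exp(−rT) = exp(−0.063·2.5) = 0.8543
C = 330·0.8847·N(0.44) − 310·0.8543·N(0.03) = 330·0.8847·0.6700 − 310·0.8543·0.5120 = 195.6072 − 135.5945 = 60.0127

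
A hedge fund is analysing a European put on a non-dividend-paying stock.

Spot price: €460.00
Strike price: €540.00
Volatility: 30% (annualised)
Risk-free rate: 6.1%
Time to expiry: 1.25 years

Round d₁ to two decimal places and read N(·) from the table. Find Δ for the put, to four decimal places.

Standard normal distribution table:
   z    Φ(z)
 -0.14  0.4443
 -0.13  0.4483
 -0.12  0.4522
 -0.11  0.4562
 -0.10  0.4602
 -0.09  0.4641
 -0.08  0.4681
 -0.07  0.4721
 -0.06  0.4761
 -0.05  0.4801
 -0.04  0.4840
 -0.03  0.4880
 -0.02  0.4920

σ√T = 0.3·√1.25 = 0.3354
d₁ = [ln(460/540) + (0.061 + 0.3²/2)·1.25] / 0.3354 = [-0.1603 + 0.1325] / 0.3354 = -0.0830 → -0.08
N(d₁) = N(-0.08) = 0.4681
Δ_put = N(d₁) − 1 = 0.4681 − 1 = -0.5319

-0.5319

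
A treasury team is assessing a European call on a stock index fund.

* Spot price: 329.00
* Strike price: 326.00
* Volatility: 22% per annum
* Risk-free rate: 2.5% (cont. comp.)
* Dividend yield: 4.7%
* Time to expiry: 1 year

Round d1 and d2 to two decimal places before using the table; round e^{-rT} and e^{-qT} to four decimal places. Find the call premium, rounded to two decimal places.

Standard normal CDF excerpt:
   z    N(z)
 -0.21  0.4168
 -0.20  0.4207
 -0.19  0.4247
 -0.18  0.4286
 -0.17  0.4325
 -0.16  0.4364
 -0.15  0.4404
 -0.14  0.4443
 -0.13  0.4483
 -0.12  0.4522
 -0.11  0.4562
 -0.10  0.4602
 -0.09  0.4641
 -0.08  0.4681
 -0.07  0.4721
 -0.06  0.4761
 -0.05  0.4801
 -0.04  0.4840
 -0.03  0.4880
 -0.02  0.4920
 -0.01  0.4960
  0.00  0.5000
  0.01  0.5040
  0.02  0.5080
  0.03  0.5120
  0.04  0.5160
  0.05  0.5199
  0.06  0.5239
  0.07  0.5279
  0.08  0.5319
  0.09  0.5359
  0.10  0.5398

25.68

T = 1;  σ√T = 0.2200
ln(S/K) + (r − q + σ²/2)T = ln(329/326) + (0.025 − 0.047 + 0.22²/2)·1 = 0.0092 + 0.0022 = 0.0114
d₁ = 0.0114 / 0.2200 = 0.0516 → 0.05
d₂ = d₁ − σ√T = 0.0516 − 0.2200 = -0.1684 → -0.17
e^(−qT) = e^(−0.047·1) = 0.9541;  e^(−rT) = e^(−0.025·1) = 0.9753
N(d₁) = N(0.05) = 0.5199;  N(d₂) = N(-0.17) = 0.4325
C = 329·0.9541·0.5199 − 326·0.9753·0.4325 = 163.1960 − 137.5124 = 25.6836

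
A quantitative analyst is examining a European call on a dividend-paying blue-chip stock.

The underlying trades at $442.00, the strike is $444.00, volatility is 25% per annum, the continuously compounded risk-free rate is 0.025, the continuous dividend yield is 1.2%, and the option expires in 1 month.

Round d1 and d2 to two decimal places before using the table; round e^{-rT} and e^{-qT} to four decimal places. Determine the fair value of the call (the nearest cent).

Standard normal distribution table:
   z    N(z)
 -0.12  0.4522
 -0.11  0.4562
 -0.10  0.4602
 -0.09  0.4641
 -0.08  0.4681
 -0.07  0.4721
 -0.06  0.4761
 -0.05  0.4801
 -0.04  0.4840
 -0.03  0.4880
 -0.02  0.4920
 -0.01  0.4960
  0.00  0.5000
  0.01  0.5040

$11.61

σ√T = 0.25·√0.08333 = 0.0722
d₁ = [ln(442/444) + (0.025 − 0.012 + ½·0.25²)·0.08333] / (σ√T) = (-0.0045 + 0.0037) / 0.0722 = -0.0115 ≈ -0.01
d₂ = -0.0115 − 0.0722 = -0.0836 ≈ -0.08
e^(−qT) = e^(−0.012·0.08333) = 0.9990;  e^(−rT) = e^(−0.025·0.08333) = 0.9979
N(d₁) = N(-0.01) = 0.4960;  N(d₂) = N(-0.08) = 0.4681
C = 442·0.9990·0.4960 − 444·0.9979·0.4681 = 219.0128 − 207.3999 = 11.6128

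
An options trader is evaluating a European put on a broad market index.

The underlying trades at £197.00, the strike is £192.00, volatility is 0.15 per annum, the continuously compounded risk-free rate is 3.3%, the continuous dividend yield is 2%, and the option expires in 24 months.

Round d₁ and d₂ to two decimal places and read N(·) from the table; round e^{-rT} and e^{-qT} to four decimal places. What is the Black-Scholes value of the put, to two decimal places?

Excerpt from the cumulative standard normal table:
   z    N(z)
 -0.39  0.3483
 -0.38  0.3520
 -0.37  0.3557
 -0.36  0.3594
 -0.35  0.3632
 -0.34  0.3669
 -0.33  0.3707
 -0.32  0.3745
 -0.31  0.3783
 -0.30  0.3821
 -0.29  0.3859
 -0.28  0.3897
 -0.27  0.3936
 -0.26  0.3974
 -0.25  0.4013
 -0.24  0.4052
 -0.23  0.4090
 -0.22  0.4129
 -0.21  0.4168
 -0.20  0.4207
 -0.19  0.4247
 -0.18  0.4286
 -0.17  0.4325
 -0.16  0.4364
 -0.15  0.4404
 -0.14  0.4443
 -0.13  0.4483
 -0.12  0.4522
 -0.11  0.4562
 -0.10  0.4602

£11.11

σ√T = 0.15 × 1.4142 = 0.2121
d₁ = [ln(197/192) + (0.033 − 0.02 + 0.15²/2)·2] / 0.2121 = [0.0257 + 0.0485] / 0.2121 = 0.3498 → 0.35
d₂ = d₁ − σ√T = 0.3498 − 0.2121 = 0.1377 → 0.14
e^(−qT) = e^(−0.02·2) = 0.9608;  e^(−rT) = e^(−0.033·2) = 0.9361
N(−d₂) = N(-0.14) = 0.4443;  N(−d₁) = N(-0.35) = 0.3632
P = 192·0.9361·0.4443 − 197·0.9608·0.3632 = 79.8546 − 68.7456 = 11.1089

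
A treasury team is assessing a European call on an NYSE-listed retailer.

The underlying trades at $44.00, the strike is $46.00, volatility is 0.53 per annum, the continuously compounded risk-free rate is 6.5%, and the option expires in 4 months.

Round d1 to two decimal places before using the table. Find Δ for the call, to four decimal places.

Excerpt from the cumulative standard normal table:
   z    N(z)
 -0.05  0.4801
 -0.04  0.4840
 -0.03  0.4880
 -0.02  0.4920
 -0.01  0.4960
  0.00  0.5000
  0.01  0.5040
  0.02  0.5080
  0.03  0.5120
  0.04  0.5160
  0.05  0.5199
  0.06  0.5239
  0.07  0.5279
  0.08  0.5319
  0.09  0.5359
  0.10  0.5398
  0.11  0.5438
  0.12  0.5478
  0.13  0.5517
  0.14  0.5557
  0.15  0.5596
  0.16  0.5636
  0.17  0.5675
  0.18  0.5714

0.5319

σ√T = 0.53·√0.3333 = 0.3060
d₁ = [ln(44/46) + (0.065 + 0.53²/2)·0.3333] / 0.3060 = [-0.0445 + 0.0685] / 0.3060 = 0.0785 ⇒ 0.08
N(d₁) = N(0.08) = 0.5319
Δ_call = N(d₁) = 0.5319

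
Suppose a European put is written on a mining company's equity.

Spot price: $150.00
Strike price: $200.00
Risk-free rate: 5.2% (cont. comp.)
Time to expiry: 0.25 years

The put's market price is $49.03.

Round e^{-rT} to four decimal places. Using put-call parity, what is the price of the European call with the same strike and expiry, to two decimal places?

exp(−rT) = exp(−0.052·0.25) = 0.9871
Put-call parity: C − P = S − K·e^(−rT) = 150 − 200·0.9871 = 150 − 197.4200 = -47.4200
C = P + (C − P) = 49.03 + (-47.4200) = 1.6100

$1.61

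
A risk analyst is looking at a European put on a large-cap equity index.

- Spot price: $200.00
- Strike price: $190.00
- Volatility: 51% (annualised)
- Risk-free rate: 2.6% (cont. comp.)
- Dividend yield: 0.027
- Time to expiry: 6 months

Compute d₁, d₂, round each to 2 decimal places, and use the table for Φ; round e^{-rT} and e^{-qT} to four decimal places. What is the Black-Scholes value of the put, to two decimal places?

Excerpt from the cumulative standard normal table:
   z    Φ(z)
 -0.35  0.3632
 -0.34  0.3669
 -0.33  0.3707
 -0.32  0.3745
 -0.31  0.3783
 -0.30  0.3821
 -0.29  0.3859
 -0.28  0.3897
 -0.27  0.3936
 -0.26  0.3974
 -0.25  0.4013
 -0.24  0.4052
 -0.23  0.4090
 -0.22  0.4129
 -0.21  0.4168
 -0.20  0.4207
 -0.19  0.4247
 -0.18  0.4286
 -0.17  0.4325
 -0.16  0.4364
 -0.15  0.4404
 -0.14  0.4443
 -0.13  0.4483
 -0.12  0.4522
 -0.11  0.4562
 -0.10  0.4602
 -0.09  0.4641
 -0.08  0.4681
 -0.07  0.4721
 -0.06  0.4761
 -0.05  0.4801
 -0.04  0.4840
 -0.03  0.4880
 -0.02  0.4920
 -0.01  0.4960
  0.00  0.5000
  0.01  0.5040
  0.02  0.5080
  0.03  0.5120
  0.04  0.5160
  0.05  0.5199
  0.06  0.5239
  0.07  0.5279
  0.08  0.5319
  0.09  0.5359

σ√T = 0.51 × 0.7071 = 0.3606
ln(S/K) + (r − q + σ²/2)T = ln(200/190) + (0.026 − 0.027 + 0.51²/2)·0.5 = 0.0513 + 0.0645 = 0.1158
d₁ = 0.1158 / 0.3606 = 0.3212 ⇒ 0.32
d₂ = d₁ − σ√T = 0.3212 − 0.3606 = -0.0395 ⇒ -0.04
e^(−qT) = e^(−0.027·0.5) = 0.9866;  e^(−rT) = e^(−0.026·0.5) = 0.9871
N(−d₂) = N(0.04) = 0.5160;  N(−d₁) = N(-0.32) = 0.3745
P = 190·0.9871·0.5160 − 200·0.9866·0.3745 = 96.7753 − 73.8963 = 22.8789

$22.88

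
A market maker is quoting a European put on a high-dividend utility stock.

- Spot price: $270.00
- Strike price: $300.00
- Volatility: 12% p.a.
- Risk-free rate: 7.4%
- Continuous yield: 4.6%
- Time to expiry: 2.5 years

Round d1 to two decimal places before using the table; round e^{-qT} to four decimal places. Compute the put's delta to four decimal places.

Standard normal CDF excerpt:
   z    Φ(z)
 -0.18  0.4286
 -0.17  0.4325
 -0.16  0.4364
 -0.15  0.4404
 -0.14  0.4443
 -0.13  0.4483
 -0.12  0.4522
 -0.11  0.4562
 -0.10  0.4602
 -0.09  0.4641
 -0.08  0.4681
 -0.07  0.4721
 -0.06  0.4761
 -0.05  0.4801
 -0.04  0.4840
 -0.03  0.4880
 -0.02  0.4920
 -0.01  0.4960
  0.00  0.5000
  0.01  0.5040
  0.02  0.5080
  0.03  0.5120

T = 2.5;  σ√T = 0.1897
d₁ = [ln(270/300) + (0.074 − 0.046 + ½·0.12²)·2.5] / (σ√T) = (-0.1054 + 0.0880) / 0.1897 = -0.0915 → -0.09
N(d₁) = N(-0.09) = 0.4641
Δ_put = exp(−qT)·(N(d₁) − 1) = 0.8914·(0.4641 − 1) = -0.4777

-0.4777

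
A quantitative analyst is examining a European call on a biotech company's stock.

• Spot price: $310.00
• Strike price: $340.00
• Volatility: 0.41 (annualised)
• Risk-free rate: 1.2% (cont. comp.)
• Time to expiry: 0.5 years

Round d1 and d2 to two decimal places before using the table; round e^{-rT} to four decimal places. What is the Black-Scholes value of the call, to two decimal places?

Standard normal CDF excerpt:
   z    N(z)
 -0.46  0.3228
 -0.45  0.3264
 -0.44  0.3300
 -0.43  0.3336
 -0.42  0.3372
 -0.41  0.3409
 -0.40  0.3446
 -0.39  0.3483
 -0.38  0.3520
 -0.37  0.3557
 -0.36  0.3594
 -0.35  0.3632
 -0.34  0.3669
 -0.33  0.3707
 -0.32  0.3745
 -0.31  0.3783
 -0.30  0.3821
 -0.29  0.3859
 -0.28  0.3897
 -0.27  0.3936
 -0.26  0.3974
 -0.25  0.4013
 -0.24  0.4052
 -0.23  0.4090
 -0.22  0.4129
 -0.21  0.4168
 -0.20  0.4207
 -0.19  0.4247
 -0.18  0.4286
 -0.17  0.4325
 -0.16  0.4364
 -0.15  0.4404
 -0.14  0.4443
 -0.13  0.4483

σ√T = 0.41 × 0.7071 = 0.2899
d₁ = [ln(310/340) + (0.012 + 0.41²/2)·0.5] / 0.2899 = [-0.0924 + 0.0480] / 0.2899 = -0.1530 ⇒ -0.15
d₂ = d₁ − σ√T = -0.1530 − 0.2899 = -0.4429 ⇒ -0.44
e^(−rT) = e^(−0.012·0.5) = 0.9940
N(d₁) = N(-0.15) = 0.4404;  N(d₂) = N(-0.44) = 0.3300
C = 310·0.4404 − 340·0.9940·0.3300 = 136.5240 − 111.5268 = 24.9972

$25.00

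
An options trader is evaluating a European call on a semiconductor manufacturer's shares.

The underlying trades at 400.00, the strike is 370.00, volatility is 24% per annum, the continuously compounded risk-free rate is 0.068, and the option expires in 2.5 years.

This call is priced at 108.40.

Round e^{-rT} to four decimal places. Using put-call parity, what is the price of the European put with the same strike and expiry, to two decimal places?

20.57

e^(−rT) = e^(−0.068·2.5) = 0.8437
Put-call parity: C − P = S − K·e^(−rT) = 400 − 370·0.8437 = 400 − 312.1690 = 87.8310
P = C − (C − P) = 108.40 − (87.8310) = 20.5690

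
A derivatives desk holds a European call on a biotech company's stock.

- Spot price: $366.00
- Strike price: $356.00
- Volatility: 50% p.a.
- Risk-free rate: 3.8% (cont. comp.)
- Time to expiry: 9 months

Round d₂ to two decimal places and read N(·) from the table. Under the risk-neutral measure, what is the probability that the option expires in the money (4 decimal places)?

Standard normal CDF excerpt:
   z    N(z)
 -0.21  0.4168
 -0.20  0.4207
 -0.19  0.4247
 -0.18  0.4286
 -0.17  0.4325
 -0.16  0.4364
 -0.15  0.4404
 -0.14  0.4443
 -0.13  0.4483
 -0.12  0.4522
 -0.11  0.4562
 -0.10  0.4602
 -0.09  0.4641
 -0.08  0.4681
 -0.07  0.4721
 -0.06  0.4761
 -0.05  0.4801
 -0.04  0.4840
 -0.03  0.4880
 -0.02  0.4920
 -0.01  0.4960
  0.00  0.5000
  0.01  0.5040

0.4641

σ√T = 0.5 × 0.8660 = 0.4330
d₁ = [ln(366/356) + (0.038 + 0.5²/2)·0.75] / 0.4330 = [0.0277 + 0.1222] / 0.4330 = 0.3463 ≈ 0.35
d₂ = d₁ − σ√T = 0.3463 − 0.4330 = -0.0867 ≈ -0.09
Risk-neutral Pr[S_T > K] = N(d₂) = N(-0.09) = 0.4641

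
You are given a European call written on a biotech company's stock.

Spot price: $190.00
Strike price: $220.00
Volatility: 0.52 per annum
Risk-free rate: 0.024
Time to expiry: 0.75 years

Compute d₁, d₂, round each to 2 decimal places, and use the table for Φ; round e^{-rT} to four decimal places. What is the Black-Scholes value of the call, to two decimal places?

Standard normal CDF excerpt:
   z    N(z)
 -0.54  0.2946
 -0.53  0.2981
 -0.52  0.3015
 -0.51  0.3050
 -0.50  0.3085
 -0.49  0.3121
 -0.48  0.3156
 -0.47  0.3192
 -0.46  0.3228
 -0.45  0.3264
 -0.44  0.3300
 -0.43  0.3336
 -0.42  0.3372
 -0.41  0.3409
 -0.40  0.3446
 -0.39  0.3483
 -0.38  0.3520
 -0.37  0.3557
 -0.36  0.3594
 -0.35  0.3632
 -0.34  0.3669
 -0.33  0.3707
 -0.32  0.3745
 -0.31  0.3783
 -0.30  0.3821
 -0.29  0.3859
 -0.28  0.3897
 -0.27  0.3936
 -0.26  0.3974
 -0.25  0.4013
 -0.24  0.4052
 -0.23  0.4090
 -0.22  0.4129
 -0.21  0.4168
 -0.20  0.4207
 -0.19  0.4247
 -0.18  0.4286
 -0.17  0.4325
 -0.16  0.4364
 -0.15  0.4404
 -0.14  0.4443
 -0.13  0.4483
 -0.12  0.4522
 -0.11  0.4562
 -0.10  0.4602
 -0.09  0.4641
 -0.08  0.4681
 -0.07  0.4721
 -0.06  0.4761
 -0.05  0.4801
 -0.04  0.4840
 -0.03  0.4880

σ√T = 0.52 × 0.8660 = 0.4503
d₁ = [ln(190/220) + (0.024 + 0.52²/2)·0.75] / 0.4503 = [-0.1466 + 0.1194] / 0.4503 = -0.0604 ⇒ -0.06
d₂ = d₁ − σ√T = -0.0604 − 0.4503 = -0.5107 ⇒ -0.51
exp(−rT) = exp(−0.024·0.75) = 0.9822
C = 190·N(-0.06) − 220·0.9822·N(-0.51) = 190·0.4761 − 220·0.9822·0.3050 = 90.4590 − 65.9056 = 24.5534

$24.55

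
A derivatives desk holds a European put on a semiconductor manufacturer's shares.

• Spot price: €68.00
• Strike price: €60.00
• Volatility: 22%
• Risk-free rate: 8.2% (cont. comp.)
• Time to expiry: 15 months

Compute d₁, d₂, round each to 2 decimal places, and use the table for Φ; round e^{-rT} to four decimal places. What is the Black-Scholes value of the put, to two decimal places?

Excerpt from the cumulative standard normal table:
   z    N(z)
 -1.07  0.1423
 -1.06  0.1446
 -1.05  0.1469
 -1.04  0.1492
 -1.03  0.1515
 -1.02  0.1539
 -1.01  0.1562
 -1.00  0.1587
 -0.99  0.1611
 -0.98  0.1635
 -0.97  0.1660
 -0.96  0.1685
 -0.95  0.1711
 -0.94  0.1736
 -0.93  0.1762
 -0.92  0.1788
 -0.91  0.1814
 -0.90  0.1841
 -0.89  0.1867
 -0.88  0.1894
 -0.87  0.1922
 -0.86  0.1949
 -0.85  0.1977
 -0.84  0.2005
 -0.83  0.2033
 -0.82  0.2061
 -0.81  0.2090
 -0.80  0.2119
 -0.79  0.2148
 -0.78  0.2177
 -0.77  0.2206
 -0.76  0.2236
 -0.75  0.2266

€1.49

σ√T = 0.22·√1.25 = 0.2460
d₁ = [ln(68/60) + (0.082 + 0.22²/2)·1.25] / 0.2460 = [0.1252 + 0.1328] / 0.2460 = 1.0486 which rounds to 1.05
d₂ = d₁ − σ√T = 1.0486 − 0.2460 = 0.8026 which rounds to 0.80
e^(−rT) = e^(−0.082·1.25) = 0.9026
N(−d₂) = N(-0.80) = 0.2119;  N(−d₁) = N(-1.05) = 0.1469
P = 60·0.9026·0.2119 − 68·0.1469 = 11.4757 − 9.9892 = 1.4865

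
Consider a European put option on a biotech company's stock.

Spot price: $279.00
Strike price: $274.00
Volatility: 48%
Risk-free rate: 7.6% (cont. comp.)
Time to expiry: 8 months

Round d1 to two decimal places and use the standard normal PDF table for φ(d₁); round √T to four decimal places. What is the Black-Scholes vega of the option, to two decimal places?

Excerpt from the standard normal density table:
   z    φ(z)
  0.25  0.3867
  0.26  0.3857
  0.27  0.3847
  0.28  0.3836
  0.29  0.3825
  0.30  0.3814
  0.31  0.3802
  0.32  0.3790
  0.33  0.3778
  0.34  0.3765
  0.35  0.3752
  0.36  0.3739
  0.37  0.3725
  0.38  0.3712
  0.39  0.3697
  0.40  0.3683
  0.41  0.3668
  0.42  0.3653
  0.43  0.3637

84.86

σ√T = 0.48 × 0.8165 = 0.3919
d₁ = [ln(279/274) + (0.076 + ½·0.48²)·0.6667] / (σ√T) = (0.0181 + 0.1275) / 0.3919 = 0.3714 ⇒ 0.37
√T = √0.6667 = 0.8165
φ(d₁) = φ(0.37) = 0.3725
vega = S·φ(d₁)·√T = 279·0.3725·0.8165 = 84.8568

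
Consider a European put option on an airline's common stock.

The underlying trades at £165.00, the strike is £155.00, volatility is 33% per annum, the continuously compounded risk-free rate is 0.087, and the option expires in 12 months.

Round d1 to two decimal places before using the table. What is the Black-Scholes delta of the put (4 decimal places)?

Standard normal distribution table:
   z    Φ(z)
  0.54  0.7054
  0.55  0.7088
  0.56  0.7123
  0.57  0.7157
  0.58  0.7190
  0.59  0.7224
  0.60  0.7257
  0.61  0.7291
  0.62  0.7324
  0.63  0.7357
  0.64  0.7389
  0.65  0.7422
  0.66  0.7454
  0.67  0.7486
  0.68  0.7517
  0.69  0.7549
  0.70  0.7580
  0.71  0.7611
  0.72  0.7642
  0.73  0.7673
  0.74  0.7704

-0.2676

σ√T = 0.33·√1 = 0.3300
ln(S/K) + (r + σ²/2)T = ln(165/155) + (0.087 + 0.33²/2)·1 = 0.0625 + 0.1414 = 0.2040
d₁ = 0.2040 / 0.3300 = 0.6181 which rounds to 0.62
N(d₁) = N(0.62) = 0.7324
Δ_put = N(d₁) − 1 = 0.7324 − 1 = -0.2676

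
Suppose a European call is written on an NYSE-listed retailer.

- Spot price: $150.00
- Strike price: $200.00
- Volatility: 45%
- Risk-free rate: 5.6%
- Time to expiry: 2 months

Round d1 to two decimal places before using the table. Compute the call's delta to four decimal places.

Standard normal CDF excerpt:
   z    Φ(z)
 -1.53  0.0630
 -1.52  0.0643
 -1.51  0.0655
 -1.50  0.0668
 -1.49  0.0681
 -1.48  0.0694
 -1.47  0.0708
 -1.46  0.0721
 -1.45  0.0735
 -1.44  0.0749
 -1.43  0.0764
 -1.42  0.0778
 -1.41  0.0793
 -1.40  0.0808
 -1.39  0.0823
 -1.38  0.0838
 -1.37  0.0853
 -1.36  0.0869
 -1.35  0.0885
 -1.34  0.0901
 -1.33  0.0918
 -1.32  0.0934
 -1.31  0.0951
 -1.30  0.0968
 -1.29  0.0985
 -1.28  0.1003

σ√T = 0.45 × 0.4082 = 0.1837
ln(S/K) + (r + σ²/2)T = ln(150/200) + (0.056 + 0.45²/2)·0.1667 = -0.2877 + 0.0262 = -0.2615
d₁ = -0.2615 / 0.1837 = -1.4233 ≈ -1.42
N(d₁) = N(-1.42) = 0.0778
Δ_call = N(d₁) = 0.0778

0.0778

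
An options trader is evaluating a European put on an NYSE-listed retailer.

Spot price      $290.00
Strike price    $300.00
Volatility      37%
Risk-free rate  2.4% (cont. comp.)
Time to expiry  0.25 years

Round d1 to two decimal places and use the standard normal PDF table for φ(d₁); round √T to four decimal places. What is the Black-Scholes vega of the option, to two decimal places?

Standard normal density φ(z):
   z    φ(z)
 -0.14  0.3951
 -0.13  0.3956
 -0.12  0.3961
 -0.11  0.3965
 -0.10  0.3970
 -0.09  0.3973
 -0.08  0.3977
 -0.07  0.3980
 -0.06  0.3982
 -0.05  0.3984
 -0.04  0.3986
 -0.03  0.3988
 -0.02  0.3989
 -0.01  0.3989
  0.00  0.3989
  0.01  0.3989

T = 0.25;  σ√T = 0.1850
d₁ = [ln(290/300) + (0.024 + ½·0.37²)·0.25] / (σ√T) = (-0.0339 + 0.0231) / 0.1850 = -0.0583 which rounds to -0.06
√T = √0.25 = 0.5000
φ(d₁) = φ(-0.06) = 0.3982
vega = S·φ(d₁)·√T = 290·0.3982·0.5000 = 57.7390
(Vega is the same for a European call and put with the same parameters.)

57.74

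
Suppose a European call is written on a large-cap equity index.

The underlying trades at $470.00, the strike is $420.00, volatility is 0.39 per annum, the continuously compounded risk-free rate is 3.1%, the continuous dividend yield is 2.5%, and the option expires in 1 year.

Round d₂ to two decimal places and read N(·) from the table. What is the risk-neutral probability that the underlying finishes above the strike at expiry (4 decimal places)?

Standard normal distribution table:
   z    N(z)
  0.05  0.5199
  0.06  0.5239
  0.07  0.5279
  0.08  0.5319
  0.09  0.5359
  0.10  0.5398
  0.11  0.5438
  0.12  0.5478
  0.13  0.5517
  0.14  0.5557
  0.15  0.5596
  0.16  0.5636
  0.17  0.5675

T = 1;  σ√T = 0.3900
d₁ = [ln(470/420) + (0.031 − 0.025 + ½·0.39²)·1] / (σ√T) = (0.1125 + 0.0821) / 0.3900 = 0.4988 ⇒ 0.50
d₂ = 0.4988 − 0.3900 = 0.1088 ⇒ 0.11
Pr(exercise) under Q = N(d₂) = 0.5438

0.5438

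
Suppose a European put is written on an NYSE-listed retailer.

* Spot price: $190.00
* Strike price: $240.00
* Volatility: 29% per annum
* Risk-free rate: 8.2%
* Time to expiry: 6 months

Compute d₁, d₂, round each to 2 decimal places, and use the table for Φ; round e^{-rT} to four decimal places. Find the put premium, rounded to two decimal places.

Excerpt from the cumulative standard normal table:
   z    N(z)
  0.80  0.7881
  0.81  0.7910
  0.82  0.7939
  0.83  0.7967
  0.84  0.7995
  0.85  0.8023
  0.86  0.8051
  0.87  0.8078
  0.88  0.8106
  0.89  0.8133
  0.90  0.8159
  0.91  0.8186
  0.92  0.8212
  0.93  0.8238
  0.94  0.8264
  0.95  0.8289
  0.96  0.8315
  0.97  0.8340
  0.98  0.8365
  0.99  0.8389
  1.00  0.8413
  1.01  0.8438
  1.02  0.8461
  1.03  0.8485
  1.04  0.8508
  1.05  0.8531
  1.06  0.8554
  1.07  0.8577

T = 0.5;  σ√T = 0.2051
d₁ = [ln(190/240) + (0.082 + 0.29²/2)·0.5] / 0.2051 = [-0.2336 + 0.0620] / 0.2051 = -0.8368 ⇒ -0.84
d₂ = d₁ − σ√T = -0.8368 − 0.2051 = -1.0418 ⇒ -1.04
exp(−rT) = exp(−0.082·0.5) = 0.9598
P = 240·0.9598·N(1.04) − 190·N(0.84) = 240·0.9598·0.8508 − 190·0.7995 = 195.9835 − 151.9050 = 44.0785

$44.08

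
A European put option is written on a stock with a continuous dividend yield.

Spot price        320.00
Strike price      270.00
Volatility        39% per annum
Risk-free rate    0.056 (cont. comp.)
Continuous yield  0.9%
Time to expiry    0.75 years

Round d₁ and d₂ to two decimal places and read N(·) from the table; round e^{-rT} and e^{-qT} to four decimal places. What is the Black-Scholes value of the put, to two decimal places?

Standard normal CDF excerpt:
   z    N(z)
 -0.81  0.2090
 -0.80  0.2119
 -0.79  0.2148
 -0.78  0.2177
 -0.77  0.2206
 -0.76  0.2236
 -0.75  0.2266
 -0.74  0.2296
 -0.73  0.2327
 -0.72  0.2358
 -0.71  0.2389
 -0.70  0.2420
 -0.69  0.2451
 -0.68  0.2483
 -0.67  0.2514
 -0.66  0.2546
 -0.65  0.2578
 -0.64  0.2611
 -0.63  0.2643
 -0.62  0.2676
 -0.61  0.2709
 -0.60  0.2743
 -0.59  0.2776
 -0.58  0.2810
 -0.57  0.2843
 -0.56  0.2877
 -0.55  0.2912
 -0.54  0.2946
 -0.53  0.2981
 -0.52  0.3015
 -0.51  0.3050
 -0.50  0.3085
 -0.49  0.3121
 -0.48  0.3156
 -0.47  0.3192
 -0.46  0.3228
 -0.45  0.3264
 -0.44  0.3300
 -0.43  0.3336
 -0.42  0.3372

16.24

T = 0.75;  σ√T = 0.3377
d₁ = [ln(320/270) + (0.056 − 0.009 + 0.39²/2)·0.75] / 0.3377 = [0.1699 + 0.0923] / 0.3377 = 0.7763 ≈ 0.78
d₂ = d₁ − σ√T = 0.7763 − 0.3377 = 0.4385 ≈ 0.44
e^(−qT) = e^(−0.009·0.75) = 0.9933;  e^(−rT) = e^(−0.056·0.75) = 0.9589
P = 270·0.9589·N(-0.44) − 320·0.9933·N(-0.78) = 270·0.9589·0.3300 − 320·0.9933·0.2177 = 85.4380 − 69.1973 = 16.2407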